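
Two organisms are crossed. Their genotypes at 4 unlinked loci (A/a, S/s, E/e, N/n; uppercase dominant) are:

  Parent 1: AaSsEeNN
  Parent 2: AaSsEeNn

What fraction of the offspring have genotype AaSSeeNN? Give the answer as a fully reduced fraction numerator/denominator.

P(AaSSeeNN) = 1/64

AaSsEeNN gametes: ASEN×2, ASeN×2, AsEN×2, AseN×2, aSEN×2, aSeN×2, asEN×2, aseN×2
AaSsEeNn gametes: ASEN×1, ASEn×1, ASeN×1, ASen×1, AsEN×1, AsEn×1, AseN×1, Asen×1, aSEN×1, aSEn×1, aSeN×1, aSen×1, asEN×1, asEn×1, aseN×1, asen×1
AaSsEeNN×AaSsEeNn grid (16·16=256): AASSEENN=2 AASSEENn=2 AASSEeNN=4 AASSEeNn=4 AASSeeNN=2 AASSeeNn=2 AASsEENN=4 AASsEENn=4 AASsEeNN=8 AASsEeNn=8 AASseeNN=4 AASseeNn=4 AAssEENN=2 AAssEENn=2 AAssEeNN=4 AAssEeNn=4 AAsseeNN=2 AAsseeNn=2 AaSSEENN=4 AaSSEENn=4 AaSSEeNN=8 AaSSEeNn=8 AaSSeeNN=4 AaSSeeNn=4 AaSsEENN=8 AaSsEENn=8 AaSsEeNN=16 AaSsEeNn=16 AaSseeNN=8 AaSseeNn=8 AassEENN=4 AassEENn=4 AassEeNN=8 AassEeNn=8 AasseeNN=4 AasseeNn=4 aaSSEENN=2 aaSSEENn=2 aaSSEeNN=4 aaSSEeNn=4 aaSSeeNN=2 aaSSeeNn=2 aaSsEENN=4 aaSsEENn=4 aaSsEeNN=8 aaSsEeNn=8 aaSseeNN=4 aaSseeNn=4 aassEENN=2 aassEENn=2 aassEeNN=4 aassEeNn=4 aasseeNN=2 aasseeNn=2
AaSSeeNN hits 4/256; gcd=4; 4÷4/256÷4 = 1/64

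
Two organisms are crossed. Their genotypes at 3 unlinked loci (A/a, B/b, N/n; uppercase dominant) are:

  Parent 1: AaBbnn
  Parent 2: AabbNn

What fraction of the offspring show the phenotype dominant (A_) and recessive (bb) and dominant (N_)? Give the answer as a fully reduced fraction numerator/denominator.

P(A_ bb N_) = 3/16

AaBbnn gametes: ABn×2, Abn×2, aBn×2, abn×2
AabbNn gametes: AbN×2, Abn×2, abN×2, abn×2
AaBbnn×AabbNn grid (8·8=64): AABbNn=4 AABbnn=4 AAbbNn=4 AAbbnn=4 AaBbNn=8 AaBbnn=8 AabbNn=8 Aabbnn=8 aaBbNn=4 aaBbnn=4 aabbNn=4 aabbnn=4
A_ bb N_ hits 12/64; gcd=4; 12÷4/64÷4 = 3/16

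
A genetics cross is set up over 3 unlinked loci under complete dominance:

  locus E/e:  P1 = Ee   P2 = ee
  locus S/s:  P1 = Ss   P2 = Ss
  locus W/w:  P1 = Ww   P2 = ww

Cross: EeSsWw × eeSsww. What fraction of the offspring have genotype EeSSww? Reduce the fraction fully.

EeSsWw gametes: ESW×1, ESw×1, EsW×1, Esw×1, eSW×1, eSw×1, esW×1, esw×1
eeSsww gametes: eSw×4, esw×4
EeSsWw×eeSsww grid (8·8=64): EeSSWw=4 EeSSww=4 EeSsWw=8 EeSsww=8 EessWw=4 Eessww=4 eeSSWw=4 eeSSww=4 eeSsWw=8 eeSsww=8 eessWw=4 eessww=4
EeSSww hits 4/64; gcd=4; 4÷4/64÷4 = 1/16

P(EeSSww) = 1/16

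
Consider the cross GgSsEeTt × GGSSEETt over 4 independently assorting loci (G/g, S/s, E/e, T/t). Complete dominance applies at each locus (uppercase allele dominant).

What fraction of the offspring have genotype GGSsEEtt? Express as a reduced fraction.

GgSsEeTt gametes: GSET×1, GSEt×1, GSeT×1, GSet×1, GsET×1, GsEt×1, GseT×1, Gset×1, gSET×1, gSEt×1, gSeT×1, gSet×1, gsET×1, gsEt×1, gseT×1, gset×1
GGSSEETt gametes: GSET×8, GSEt×8
GgSsEeTt×GGSSEETt grid (16·16=256): GGSSEETT=8 GGSSEETt=16 GGSSEEtt=8 GGSSEeTT=8 GGSSEeTt=16 GGSSEett=8 GGSsEETT=8 GGSsEETt=16 GGSsEEtt=8 GGSsEeTT=8 GGSsEeTt=16 GGSsEett=8 GgSSEETT=8 GgSSEETt=16 GgSSEEtt=8 GgSSEeTT=8 GgSSEeTt=16 GgSSEett=8 GgSsEETT=8 GgSsEETt=16 GgSsEEtt=8 GgSsEeTT=8 GgSsEeTt=16 GgSsEett=8
GGSsEEtt hits 8/256; gcd=8; 8÷8/256÷8 = 1/32

P(GGSsEEtt) = 1/32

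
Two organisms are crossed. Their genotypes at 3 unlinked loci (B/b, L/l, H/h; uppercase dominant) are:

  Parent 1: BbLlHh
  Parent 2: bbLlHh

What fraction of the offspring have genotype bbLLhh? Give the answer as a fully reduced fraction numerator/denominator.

BbLlHh gametes: BLH×1, BLh×1, BlH×1, Blh×1, bLH×1, bLh×1, blH×1, blh×1
bbLlHh gametes: bLH×2, bLh×2, blH×2, blh×2
BbLlHh×bbLlHh grid (8·8=64): BbLLHH=2 BbLLHh=4 BbLLhh=2 BbLlHH=4 BbLlHh=8 BbLlhh=4 BbllHH=2 BbllHh=4 Bbllhh=2 bbLLHH=2 bbLLHh=4 bbLLhh=2 bbLlHH=4 bbLlHh=8 bbLlhh=4 bbllHH=2 bbllHh=4 bbllhh=2
bbLLhh hits 2/64; gcd=2; 2÷2/64÷2 = 1/32

P(bbLLhh) = 1/32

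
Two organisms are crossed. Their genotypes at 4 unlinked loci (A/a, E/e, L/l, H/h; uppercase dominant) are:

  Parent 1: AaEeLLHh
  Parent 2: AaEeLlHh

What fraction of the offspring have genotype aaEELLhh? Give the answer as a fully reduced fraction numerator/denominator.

P(aaEELLhh) = 1/128

AaEeLLHh gametes: AELH×2, AELh×2, AeLH×2, AeLh×2, aELH×2, aELh×2, aeLH×2, aeLh×2
AaEeLlHh gametes: AELH×1, AELh×1, AElH×1, AElh×1, AeLH×1, AeLh×1, AelH×1, Aelh×1, aELH×1, aELh×1, aElH×1, aElh×1, aeLH×1, aeLh×1, aelH×1, aelh×1
AaEeLLHh×AaEeLlHh grid (16·16=256): AAEELLHH=2 AAEELLHh=4 AAEELLhh=2 AAEELlHH=2 AAEELlHh=4 AAEELlhh=2 AAEeLLHH=4 AAEeLLHh=8 AAEeLLhh=4 AAEeLlHH=4 AAEeLlHh=8 AAEeLlhh=4 AAeeLLHH=2 AAeeLLHh=4 AAeeLLhh=2 AAeeLlHH=2 AAeeLlHh=4 AAeeLlhh=2 AaEELLHH=4 AaEELLHh=8 AaEELLhh=4 AaEELlHH=4 AaEELlHh=8 AaEELlhh=4 AaEeLLHH=8 AaEeLLHh=16 AaEeLLhh=8 AaEeLlHH=8 AaEeLlHh=16 AaEeLlhh=8 AaeeLLHH=4 AaeeLLHh=8 AaeeLLhh=4 AaeeLlHH=4 AaeeLlHh=8 AaeeLlhh=4 aaEELLHH=2 aaEELLHh=4 aaEELLhh=2 aaEELlHH=2 aaEELlHh=4 aaEELlhh=2 aaEeLLHH=4 aaEeLLHh=8 aaEeLLhh=4 aaEeLlHH=4 aaEeLlHh=8 aaEeLlhh=4 aaeeLLHH=2 aaeeLLHh=4 aaeeLLhh=2 aaeeLlHH=2 aaeeLlHh=4 aaeeLlhh=2
aaEELLhh hits 2/256; gcd=2; 2÷2/256÷2 = 1/128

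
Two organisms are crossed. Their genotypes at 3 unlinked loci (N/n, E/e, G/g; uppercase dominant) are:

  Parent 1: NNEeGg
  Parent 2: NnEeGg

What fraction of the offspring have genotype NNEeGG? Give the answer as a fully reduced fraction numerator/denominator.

P(NNEeGG) = 1/16

NNEeGg gametes: NEG×2, NEg×2, NeG×2, Neg×2
NnEeGg gametes: NEG×1, NEg×1, NeG×1, Neg×1, nEG×1, nEg×1, neG×1, neg×1
NNEeGg×NnEeGg grid (8·8=64): NNEEGG=2 NNEEGg=4 NNEEgg=2 NNEeGG=4 NNEeGg=8 NNEegg=4 NNeeGG=2 NNeeGg=4 NNeegg=2 NnEEGG=2 NnEEGg=4 NnEEgg=2 NnEeGG=4 NnEeGg=8 NnEegg=4 NneeGG=2 NneeGg=4 Nneegg=2
NNEeGG hits 4/64; gcd=4; 4÷4/64÷4 = 1/16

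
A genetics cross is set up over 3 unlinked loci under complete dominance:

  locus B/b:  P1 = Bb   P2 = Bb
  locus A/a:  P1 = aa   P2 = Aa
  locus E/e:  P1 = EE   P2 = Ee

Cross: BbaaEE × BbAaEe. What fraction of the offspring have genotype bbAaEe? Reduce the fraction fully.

P(bbAaEe) = 1/16

BbaaEE gametes: BaE×4, baE×4
BbAaEe gametes: BAE×1, BAe×1, BaE×1, Bae×1, bAE×1, bAe×1, baE×1, bae×1
BbaaEE×BbAaEe grid (8·8=64): BBAaEE=4 BBAaEe=4 BBaaEE=4 BBaaEe=4 BbAaEE=8 BbAaEe=8 BbaaEE=8 BbaaEe=8 bbAaEE=4 bbAaEe=4 bbaaEE=4 bbaaEe=4
bbAaEe hits 4/64; gcd=4; 4÷4/64÷4 = 1/16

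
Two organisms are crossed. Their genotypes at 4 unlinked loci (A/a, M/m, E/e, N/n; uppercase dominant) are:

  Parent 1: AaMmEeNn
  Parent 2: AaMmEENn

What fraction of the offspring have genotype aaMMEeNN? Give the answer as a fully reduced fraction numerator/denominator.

AaMmEeNn gametes: AMEN×1, AMEn×1, AMeN×1, AMen×1, AmEN×1, AmEn×1, AmeN×1, Amen×1, aMEN×1, aMEn×1, aMeN×1, aMen×1, amEN×1, amEn×1, ameN×1, amen×1
AaMmEENn gametes: AMEN×2, AMEn×2, AmEN×2, AmEn×2, aMEN×2, aMEn×2, amEN×2, amEn×2
AaMmEeNn×AaMmEENn grid (16·16=256): AAMMEENN=2 AAMMEENn=4 AAMMEEnn=2 AAMMEeNN=2 AAMMEeNn=4 AAMMEenn=2 AAMmEENN=4 AAMmEENn=8 AAMmEEnn=4 AAMmEeNN=4 AAMmEeNn=8 AAMmEenn=4 AAmmEENN=2 AAmmEENn=4 AAmmEEnn=2 AAmmEeNN=2 AAmmEeNn=4 AAmmEenn=2 AaMMEENN=4 AaMMEENn=8 AaMMEEnn=4 AaMMEeNN=4 AaMMEeNn=8 AaMMEenn=4 AaMmEENN=8 AaMmEENn=16 AaMmEEnn=8 AaMmEeNN=8 AaMmEeNn=16 AaMmEenn=8 AammEENN=4 AammEENn=8 AammEEnn=4 AammEeNN=4 AammEeNn=8 AammEenn=4 aaMMEENN=2 aaMMEENn=4 aaMMEEnn=2 aaMMEeNN=2 aaMMEeNn=4 aaMMEenn=2 aaMmEENN=4 aaMmEENn=8 aaMmEEnn=4 aaMmEeNN=4 aaMmEeNn=8 aaMmEenn=4 aammEENN=2 aammEENn=4 aammEEnn=2 aammEeNN=2 aammEeNn=4 aammEenn=2
aaMMEeNN hits 2/256; gcd=2; 2÷2/256÷2 = 1/128

P(aaMMEeNN) = 1/128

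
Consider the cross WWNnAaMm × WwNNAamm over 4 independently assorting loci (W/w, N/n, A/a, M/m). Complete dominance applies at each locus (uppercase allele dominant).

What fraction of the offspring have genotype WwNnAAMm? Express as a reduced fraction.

P(WwNnAAMm) = 1/32

WWNnAaMm gametes: WNAM×2, WNAm×2, WNaM×2, WNam×2, WnAM×2, WnAm×2, WnaM×2, Wnam×2
WwNNAamm gametes: WNAm×4, WNam×4, wNAm×4, wNam×4
WWNnAaMm×WwNNAamm grid (16·16=256): WWNNAAMm=8 WWNNAAmm=8 WWNNAaMm=16 WWNNAamm=16 WWNNaaMm=8 WWNNaamm=8 WWNnAAMm=8 WWNnAAmm=8 WWNnAaMm=16 WWNnAamm=16 WWNnaaMm=8 WWNnaamm=8 WwNNAAMm=8 WwNNAAmm=8 WwNNAaMm=16 WwNNAamm=16 WwNNaaMm=8 WwNNaamm=8 WwNnAAMm=8 WwNnAAmm=8 WwNnAaMm=16 WwNnAamm=16 WwNnaaMm=8 WwNnaamm=8
WwNnAAMm hits 8/256; gcd=8; 8÷8/256÷8 = 1/32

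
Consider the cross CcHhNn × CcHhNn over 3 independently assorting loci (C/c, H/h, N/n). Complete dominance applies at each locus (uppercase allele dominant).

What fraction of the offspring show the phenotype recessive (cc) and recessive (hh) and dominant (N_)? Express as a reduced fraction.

CcHhNn gametes: CHN×1, CHn×1, ChN×1, Chn×1, cHN×1, cHn×1, chN×1, chn×1
CcHhNn gametes: CHN×1, CHn×1, ChN×1, Chn×1, cHN×1, cHn×1, chN×1, chn×1
CcHhNn×CcHhNn grid (8·8=64): CCHHNN=1 CCHHNn=2 CCHHnn=1 CCHhNN=2 CCHhNn=4 CCHhnn=2 CChhNN=1 CChhNn=2 CChhnn=1 CcHHNN=2 CcHHNn=4 CcHHnn=2 CcHhNN=4 CcHhNn=8 CcHhnn=4 CchhNN=2 CchhNn=4 Cchhnn=2 ccHHNN=1 ccHHNn=2 ccHHnn=1 ccHhNN=2 ccHhNn=4 ccHhnn=2 cchhNN=1 cchhNn=2 cchhnn=1
cc hh N_ hits 3/64; gcd=1; 3÷1/64÷1 = 3/64

P(cc hh N_) = 3/64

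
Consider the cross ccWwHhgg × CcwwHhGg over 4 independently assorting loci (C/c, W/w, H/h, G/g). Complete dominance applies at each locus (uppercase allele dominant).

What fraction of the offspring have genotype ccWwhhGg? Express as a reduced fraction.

ccWwHhgg gametes: cWHg×4, cWhg×4, cwHg×4, cwhg×4
CcwwHhGg gametes: CwHG×2, CwHg×2, CwhG×2, Cwhg×2, cwHG×2, cwHg×2, cwhG×2, cwhg×2
ccWwHhgg×CcwwHhGg grid (16·16=256): CcWwHHGg=8 CcWwHHgg=8 CcWwHhGg=16 CcWwHhgg=16 CcWwhhGg=8 CcWwhhgg=8 CcwwHHGg=8 CcwwHHgg=8 CcwwHhGg=16 CcwwHhgg=16 CcwwhhGg=8 Ccwwhhgg=8 ccWwHHGg=8 ccWwHHgg=8 ccWwHhGg=16 ccWwHhgg=16 ccWwhhGg=8 ccWwhhgg=8 ccwwHHGg=8 ccwwHHgg=8 ccwwHhGg=16 ccwwHhgg=16 ccwwhhGg=8 ccwwhhgg=8
ccWwhhGg hits 8/256; gcd=8; 8÷8/256÷8 = 1/32

P(ccWwhhGg) = 1/32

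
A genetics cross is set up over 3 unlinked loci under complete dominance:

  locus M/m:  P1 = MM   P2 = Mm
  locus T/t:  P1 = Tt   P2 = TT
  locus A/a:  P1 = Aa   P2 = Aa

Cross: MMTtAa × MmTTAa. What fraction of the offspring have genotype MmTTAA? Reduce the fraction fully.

MMTtAa gametes: MTA×2, MTa×2, MtA×2, Mta×2
MmTTAa gametes: MTA×2, MTa×2, mTA×2, mTa×2
MMTtAa×MmTTAa grid (8·8=64): MMTTAA=4 MMTTAa=8 MMTTaa=4 MMTtAA=4 MMTtAa=8 MMTtaa=4 MmTTAA=4 MmTTAa=8 MmTTaa=4 MmTtAA=4 MmTtAa=8 MmTtaa=4
MmTTAA hits 4/64; gcd=4; 4÷4/64÷4 = 1/16

P(MmTTAA) = 1/16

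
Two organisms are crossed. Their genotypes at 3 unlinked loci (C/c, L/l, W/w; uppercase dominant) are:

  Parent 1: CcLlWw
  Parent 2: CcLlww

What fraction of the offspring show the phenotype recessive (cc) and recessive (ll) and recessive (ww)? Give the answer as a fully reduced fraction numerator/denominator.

CcLlWw gametes: CLW×1, CLw×1, ClW×1, Clw×1, cLW×1, cLw×1, clW×1, clw×1
CcLlww gametes: CLw×2, Clw×2, cLw×2, clw×2
CcLlWw×CcLlww grid (8·8=64): CCLLWw=2 CCLLww=2 CCLlWw=4 CCLlww=4 CCllWw=2 CCllww=2 CcLLWw=4 CcLLww=4 CcLlWw=8 CcLlww=8 CcllWw=4 Ccllww=4 ccLLWw=2 ccLLww=2 ccLlWw=4 ccLlww=4 ccllWw=2 ccllww=2
cc ll ww hits 2/64; gcd=2; 2÷2/64÷2 = 1/32

P(cc ll ww) = 1/32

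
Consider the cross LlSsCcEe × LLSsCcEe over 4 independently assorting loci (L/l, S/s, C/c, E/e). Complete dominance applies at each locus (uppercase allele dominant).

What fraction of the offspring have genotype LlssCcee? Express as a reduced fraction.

LlSsCcEe gametes: LSCE×1, LSCe×1, LScE×1, LSce×1, LsCE×1, LsCe×1, LscE×1, Lsce×1, lSCE×1, lSCe×1, lScE×1, lSce×1, lsCE×1, lsCe×1, lscE×1, lsce×1
LLSsCcEe gametes: LSCE×2, LSCe×2, LScE×2, LSce×2, LsCE×2, LsCe×2, LscE×2, Lsce×2
LlSsCcEe×LLSsCcEe grid (16·16=256): LLSSCCEE=2 LLSSCCEe=4 LLSSCCee=2 LLSSCcEE=4 LLSSCcEe=8 LLSSCcee=4 LLSSccEE=2 LLSSccEe=4 LLSSccee=2 LLSsCCEE=4 LLSsCCEe=8 LLSsCCee=4 LLSsCcEE=8 LLSsCcEe=16 LLSsCcee=8 LLSsccEE=4 LLSsccEe=8 LLSsccee=4 LLssCCEE=2 LLssCCEe=4 LLssCCee=2 LLssCcEE=4 LLssCcEe=8 LLssCcee=4 LLssccEE=2 LLssccEe=4 LLssccee=2 LlSSCCEE=2 LlSSCCEe=4 LlSSCCee=2 LlSSCcEE=4 LlSSCcEe=8 LlSSCcee=4 LlSSccEE=2 LlSSccEe=4 LlSSccee=2 LlSsCCEE=4 LlSsCCEe=8 LlSsCCee=4 LlSsCcEE=8 LlSsCcEe=16 LlSsCcee=8 LlSsccEE=4 LlSsccEe=8 LlSsccee=4 LlssCCEE=2 LlssCCEe=4 LlssCCee=2 LlssCcEE=4 LlssCcEe=8 LlssCcee=4 LlssccEE=2 LlssccEe=4 Llssccee=2
LlssCcee hits 4/256; gcd=4; 4÷4/256÷4 = 1/64

P(LlssCcee) = 1/64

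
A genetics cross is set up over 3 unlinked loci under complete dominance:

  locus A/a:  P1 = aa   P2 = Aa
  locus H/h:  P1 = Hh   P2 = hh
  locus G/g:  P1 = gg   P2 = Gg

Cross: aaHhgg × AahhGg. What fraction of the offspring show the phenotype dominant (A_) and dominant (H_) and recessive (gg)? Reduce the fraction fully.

P(A_ H_ gg) = 1/8

aaHhgg gametes: aHg×4, ahg×4
AahhGg gametes: AhG×2, Ahg×2, ahG×2, ahg×2
aaHhgg×AahhGg grid (8·8=64): AaHhGg=8 AaHhgg=8 AahhGg=8 Aahhgg=8 aaHhGg=8 aaHhgg=8 aahhGg=8 aahhgg=8
A_ H_ gg hits 8/64; gcd=8; 8÷8/64÷8 = 1/8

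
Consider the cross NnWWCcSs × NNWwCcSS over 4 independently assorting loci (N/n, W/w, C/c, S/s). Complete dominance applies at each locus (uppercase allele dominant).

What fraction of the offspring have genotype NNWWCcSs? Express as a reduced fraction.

NnWWCcSs gametes: NWCS×2, NWCs×2, NWcS×2, NWcs×2, nWCS×2, nWCs×2, nWcS×2, nWcs×2
NNWwCcSS gametes: NWCS×4, NWcS×4, NwCS×4, NwcS×4
NnWWCcSs×NNWwCcSS grid (16·16=256): NNWWCCSS=8 NNWWCCSs=8 NNWWCcSS=16 NNWWCcSs=16 NNWWccSS=8 NNWWccSs=8 NNWwCCSS=8 NNWwCCSs=8 NNWwCcSS=16 NNWwCcSs=16 NNWwccSS=8 NNWwccSs=8 NnWWCCSS=8 NnWWCCSs=8 NnWWCcSS=16 NnWWCcSs=16 NnWWccSS=8 NnWWccSs=8 NnWwCCSS=8 NnWwCCSs=8 NnWwCcSS=16 NnWwCcSs=16 NnWwccSS=8 NnWwccSs=8
NNWWCcSs hits 16/256; gcd=16; 16÷16/256÷16 = 1/16

P(NNWWCcSs) = 1/16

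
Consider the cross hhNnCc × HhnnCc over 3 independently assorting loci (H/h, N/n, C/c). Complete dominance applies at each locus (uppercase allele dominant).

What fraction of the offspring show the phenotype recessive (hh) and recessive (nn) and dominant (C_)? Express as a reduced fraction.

hhNnCc gametes: hNC×2, hNc×2, hnC×2, hnc×2
HhnnCc gametes: HnC×2, Hnc×2, hnC×2, hnc×2
hhNnCc×HhnnCc grid (8·8=64): HhNnCC=4 HhNnCc=8 HhNncc=4 HhnnCC=4 HhnnCc=8 Hhnncc=4 hhNnCC=4 hhNnCc=8 hhNncc=4 hhnnCC=4 hhnnCc=8 hhnncc=4
hh nn C_ hits 12/64; gcd=4; 12÷4/64÷4 = 3/16

P(hh nn C_) = 3/16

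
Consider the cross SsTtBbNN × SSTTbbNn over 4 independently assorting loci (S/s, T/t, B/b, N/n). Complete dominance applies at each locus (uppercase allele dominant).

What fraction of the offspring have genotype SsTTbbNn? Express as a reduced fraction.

SsTtBbNN gametes: STBN×2, STbN×2, StBN×2, StbN×2, sTBN×2, sTbN×2, stBN×2, stbN×2
SSTTbbNn gametes: STbN×8, STbn×8
SsTtBbNN×SSTTbbNn grid (16·16=256): SSTTBbNN=16 SSTTBbNn=16 SSTTbbNN=16 SSTTbbNn=16 SSTtBbNN=16 SSTtBbNn=16 SSTtbbNN=16 SSTtbbNn=16 SsTTBbNN=16 SsTTBbNn=16 SsTTbbNN=16 SsTTbbNn=16 SsTtBbNN=16 SsTtBbNn=16 SsTtbbNN=16 SsTtbbNn=16
SsTTbbNn hits 16/256; gcd=16; 16÷16/256÷16 = 1/16

P(SsTTbbNn) = 1/16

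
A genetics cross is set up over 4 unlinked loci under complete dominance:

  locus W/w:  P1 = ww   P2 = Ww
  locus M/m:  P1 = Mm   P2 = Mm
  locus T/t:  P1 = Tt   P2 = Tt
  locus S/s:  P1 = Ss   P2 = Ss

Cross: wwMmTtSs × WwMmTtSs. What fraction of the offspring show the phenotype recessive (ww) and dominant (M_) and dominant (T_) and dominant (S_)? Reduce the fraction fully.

wwMmTtSs gametes: wMTS×2, wMTs×2, wMtS×2, wMts×2, wmTS×2, wmTs×2, wmtS×2, wmts×2
WwMmTtSs gametes: WMTS×1, WMTs×1, WMtS×1, WMts×1, WmTS×1, WmTs×1, WmtS×1, Wmts×1, wMTS×1, wMTs×1, wMtS×1, wMts×1, wmTS×1, wmTs×1, wmtS×1, wmts×1
wwMmTtSs×WwMmTtSs grid (16·16=256): WwMMTTSS=2 WwMMTTSs=4 WwMMTTss=2 WwMMTtSS=4 WwMMTtSs=8 WwMMTtss=4 WwMMttSS=2 WwMMttSs=4 WwMMttss=2 WwMmTTSS=4 WwMmTTSs=8 WwMmTTss=4 WwMmTtSS=8 WwMmTtSs=16 WwMmTtss=8 WwMmttSS=4 WwMmttSs=8 WwMmttss=4 WwmmTTSS=2 WwmmTTSs=4 WwmmTTss=2 WwmmTtSS=4 WwmmTtSs=8 WwmmTtss=4 WwmmttSS=2 WwmmttSs=4 Wwmmttss=2 wwMMTTSS=2 wwMMTTSs=4 wwMMTTss=2 wwMMTtSS=4 wwMMTtSs=8 wwMMTtss=4 wwMMttSS=2 wwMMttSs=4 wwMMttss=2 wwMmTTSS=4 wwMmTTSs=8 wwMmTTss=4 wwMmTtSS=8 wwMmTtSs=16 wwMmTtss=8 wwMmttSS=4 wwMmttSs=8 wwMmttss=4 wwmmTTSS=2 wwmmTTSs=4 wwmmTTss=2 wwmmTtSS=4 wwmmTtSs=8 wwmmTtss=4 wwmmttSS=2 wwmmttSs=4 wwmmttss=2
ww M_ T_ S_ hits 54/256; gcd=2; 54÷2/256÷2 = 27/128

P(ww M_ T_ S_) = 27/128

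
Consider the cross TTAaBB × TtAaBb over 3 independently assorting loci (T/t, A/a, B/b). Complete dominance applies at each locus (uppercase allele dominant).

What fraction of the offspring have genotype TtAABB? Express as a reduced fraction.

TTAaBB gametes: TAB×4, TaB×4
TtAaBb gametes: TAB×1, TAb×1, TaB×1, Tab×1, tAB×1, tAb×1, taB×1, tab×1
TTAaBB×TtAaBb grid (8·8=64): TTAABB=4 TTAABb=4 TTAaBB=8 TTAaBb=8 TTaaBB=4 TTaaBb=4 TtAABB=4 TtAABb=4 TtAaBB=8 TtAaBb=8 TtaaBB=4 TtaaBb=4
TtAABB hits 4/64; gcd=4; 4÷4/64÷4 = 1/16

P(TtAABB) = 1/16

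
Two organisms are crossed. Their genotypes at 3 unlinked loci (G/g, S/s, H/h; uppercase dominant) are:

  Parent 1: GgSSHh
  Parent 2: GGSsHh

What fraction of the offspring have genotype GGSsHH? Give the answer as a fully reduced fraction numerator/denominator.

GgSSHh gametes: GSH×2, GSh×2, gSH×2, gSh×2
GGSsHh gametes: GSH×2, GSh×2, GsH×2, Gsh×2
GgSSHh×GGSsHh grid (8·8=64): GGSSHH=4 GGSSHh=8 GGSShh=4 GGSsHH=4 GGSsHh=8 GGSshh=4 GgSSHH=4 GgSSHh=8 GgSShh=4 GgSsHH=4 GgSsHh=8 GgSshh=4
GGSsHH hits 4/64; gcd=4; 4÷4/64÷4 = 1/16

P(GGSsHH) = 1/16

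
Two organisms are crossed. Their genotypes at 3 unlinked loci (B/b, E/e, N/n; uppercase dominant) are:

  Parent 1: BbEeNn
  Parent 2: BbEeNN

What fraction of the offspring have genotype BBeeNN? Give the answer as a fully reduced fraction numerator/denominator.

BbEeNn gametes: BEN×1, BEn×1, BeN×1, Ben×1, bEN×1, bEn×1, beN×1, ben×1
BbEeNN gametes: BEN×2, BeN×2, bEN×2, beN×2
BbEeNn×BbEeNN grid (8·8=64): BBEENN=2 BBEENn=2 BBEeNN=4 BBEeNn=4 BBeeNN=2 BBeeNn=2 BbEENN=4 BbEENn=4 BbEeNN=8 BbEeNn=8 BbeeNN=4 BbeeNn=4 bbEENN=2 bbEENn=2 bbEeNN=4 bbEeNn=4 bbeeNN=2 bbeeNn=2
BBeeNN hits 2/64; gcd=2; 2÷2/64÷2 = 1/32

P(BBeeNN) = 1/32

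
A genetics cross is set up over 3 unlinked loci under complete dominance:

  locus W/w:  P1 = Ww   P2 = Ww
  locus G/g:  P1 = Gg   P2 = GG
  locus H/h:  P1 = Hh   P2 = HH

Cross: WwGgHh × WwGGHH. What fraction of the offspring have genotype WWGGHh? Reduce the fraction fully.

WwGgHh gametes: WGH×1, WGh×1, WgH×1, Wgh×1, wGH×1, wGh×1, wgH×1, wgh×1
WwGGHH gametes: WGH×4, wGH×4
WwGgHh×WwGGHH grid (8·8=64): WWGGHH=4 WWGGHh=4 WWGgHH=4 WWGgHh=4 WwGGHH=8 WwGGHh=8 WwGgHH=8 WwGgHh=8 wwGGHH=4 wwGGHh=4 wwGgHH=4 wwGgHh=4
WWGGHh hits 4/64; gcd=4; 4÷4/64÷4 = 1/16

P(WWGGHh) = 1/16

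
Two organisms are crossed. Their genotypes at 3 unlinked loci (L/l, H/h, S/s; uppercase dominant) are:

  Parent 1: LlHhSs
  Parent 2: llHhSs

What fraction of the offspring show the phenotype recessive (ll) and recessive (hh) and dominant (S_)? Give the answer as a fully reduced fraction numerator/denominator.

LlHhSs gametes: LHS×1, LHs×1, LhS×1, Lhs×1, lHS×1, lHs×1, lhS×1, lhs×1
llHhSs gametes: lHS×2, lHs×2, lhS×2, lhs×2
LlHhSs×llHhSs grid (8·8=64): LlHHSS=2 LlHHSs=4 LlHHss=2 LlHhSS=4 LlHhSs=8 LlHhss=4 LlhhSS=2 LlhhSs=4 Llhhss=2 llHHSS=2 llHHSs=4 llHHss=2 llHhSS=4 llHhSs=8 llHhss=4 llhhSS=2 llhhSs=4 llhhss=2
ll hh S_ hits 6/64; gcd=2; 6÷2/64÷2 = 3/32

P(ll hh S_) = 3/32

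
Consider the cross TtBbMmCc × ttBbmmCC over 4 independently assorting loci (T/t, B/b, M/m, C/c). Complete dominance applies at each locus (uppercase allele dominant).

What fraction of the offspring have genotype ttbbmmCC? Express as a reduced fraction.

P(ttbbmmCC) = 1/32

TtBbMmCc gametes: TBMC×1, TBMc×1, TBmC×1, TBmc×1, TbMC×1, TbMc×1, TbmC×1, Tbmc×1, tBMC×1, tBMc×1, tBmC×1, tBmc×1, tbMC×1, tbMc×1, tbmC×1, tbmc×1
ttBbmmCC gametes: tBmC×8, tbmC×8
TtBbMmCc×ttBbmmCC grid (16·16=256): TtBBMmCC=8 TtBBMmCc=8 TtBBmmCC=8 TtBBmmCc=8 TtBbMmCC=16 TtBbMmCc=16 TtBbmmCC=16 TtBbmmCc=16 TtbbMmCC=8 TtbbMmCc=8 TtbbmmCC=8 TtbbmmCc=8 ttBBMmCC=8 ttBBMmCc=8 ttBBmmCC=8 ttBBmmCc=8 ttBbMmCC=16 ttBbMmCc=16 ttBbmmCC=16 ttBbmmCc=16 ttbbMmCC=8 ttbbMmCc=8 ttbbmmCC=8 ttbbmmCc=8
ttbbmmCC hits 8/256; gcd=8; 8÷8/256÷8 = 1/32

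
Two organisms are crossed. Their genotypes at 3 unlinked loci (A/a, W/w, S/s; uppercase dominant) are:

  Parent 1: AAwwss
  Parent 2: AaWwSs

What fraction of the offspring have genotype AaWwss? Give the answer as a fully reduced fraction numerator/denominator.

P(AaWwss) = 1/8

AAwwss gametes: Aws×8
AaWwSs gametes: AWS×1, AWs×1, AwS×1, Aws×1, aWS×1, aWs×1, awS×1, aws×1
AAwwss×AaWwSs grid (8·8=64): AAWwSs=8 AAWwss=8 AAwwSs=8 AAwwss=8 AaWwSs=8 AaWwss=8 AawwSs=8 Aawwss=8
AaWwss hits 8/64; gcd=8; 8÷8/64÷8 = 1/8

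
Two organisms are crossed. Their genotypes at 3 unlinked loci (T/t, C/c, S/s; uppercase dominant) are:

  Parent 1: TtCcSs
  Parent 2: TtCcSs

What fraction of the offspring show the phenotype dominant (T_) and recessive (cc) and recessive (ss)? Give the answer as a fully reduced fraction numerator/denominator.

TtCcSs gametes: TCS×1, TCs×1, TcS×1, Tcs×1, tCS×1, tCs×1, tcS×1, tcs×1
TtCcSs gametes: TCS×1, TCs×1, TcS×1, Tcs×1, tCS×1, tCs×1, tcS×1, tcs×1
TtCcSs×TtCcSs grid (8·8=64): TTCCSS=1 TTCCSs=2 TTCCss=1 TTCcSS=2 TTCcSs=4 TTCcss=2 TTccSS=1 TTccSs=2 TTccss=1 TtCCSS=2 TtCCSs=4 TtCCss=2 TtCcSS=4 TtCcSs=8 TtCcss=4 TtccSS=2 TtccSs=4 Ttccss=2 ttCCSS=1 ttCCSs=2 ttCCss=1 ttCcSS=2 ttCcSs=4 ttCcss=2 ttccSS=1 ttccSs=2 ttccss=1
T_ cc ss hits 3/64; gcd=1; 3÷1/64÷1 = 3/64

P(T_ cc ss) = 3/64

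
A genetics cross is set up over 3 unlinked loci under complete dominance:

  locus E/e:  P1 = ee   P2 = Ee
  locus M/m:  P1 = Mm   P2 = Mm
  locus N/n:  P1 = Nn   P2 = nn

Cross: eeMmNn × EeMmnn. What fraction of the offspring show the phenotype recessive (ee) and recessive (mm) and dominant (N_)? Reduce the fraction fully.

eeMmNn gametes: eMN×2, eMn×2, emN×2, emn×2
EeMmnn gametes: EMn×2, Emn×2, eMn×2, emn×2
eeMmNn×EeMmnn grid (8·8=64): EeMMNn=4 EeMMnn=4 EeMmNn=8 EeMmnn=8 EemmNn=4 Eemmnn=4 eeMMNn=4 eeMMnn=4 eeMmNn=8 eeMmnn=8 eemmNn=4 eemmnn=4
ee mm N_ hits 4/64; gcd=4; 4÷4/64÷4 = 1/16

P(ee mm N_) = 1/16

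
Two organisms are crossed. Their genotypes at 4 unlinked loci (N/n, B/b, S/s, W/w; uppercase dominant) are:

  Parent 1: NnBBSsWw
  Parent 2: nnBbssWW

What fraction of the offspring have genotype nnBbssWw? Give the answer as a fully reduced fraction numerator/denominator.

P(nnBbssWw) = 1/16

NnBBSsWw gametes: NBSW×2, NBSw×2, NBsW×2, NBsw×2, nBSW×2, nBSw×2, nBsW×2, nBsw×2
nnBbssWW gametes: nBsW×8, nbsW×8
NnBBSsWw×nnBbssWW grid (16·16=256): NnBBSsWW=16 NnBBSsWw=16 NnBBssWW=16 NnBBssWw=16 NnBbSsWW=16 NnBbSsWw=16 NnBbssWW=16 NnBbssWw=16 nnBBSsWW=16 nnBBSsWw=16 nnBBssWW=16 nnBBssWw=16 nnBbSsWW=16 nnBbSsWw=16 nnBbssWW=16 nnBbssWw=16
nnBbssWw hits 16/256; gcd=16; 16÷16/256÷16 = 1/16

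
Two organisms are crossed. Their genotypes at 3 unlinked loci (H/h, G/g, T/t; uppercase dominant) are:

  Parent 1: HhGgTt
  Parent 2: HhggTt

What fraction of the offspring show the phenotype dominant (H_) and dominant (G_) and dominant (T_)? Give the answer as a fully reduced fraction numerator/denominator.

HhGgTt gametes: HGT×1, HGt×1, HgT×1, Hgt×1, hGT×1, hGt×1, hgT×1, hgt×1
HhggTt gametes: HgT×2, Hgt×2, hgT×2, hgt×2
HhGgTt×HhggTt grid (8·8=64): HHGgTT=2 HHGgTt=4 HHGgtt=2 HHggTT=2 HHggTt=4 HHggtt=2 HhGgTT=4 HhGgTt=8 HhGgtt=4 HhggTT=4 HhggTt=8 Hhggtt=4 hhGgTT=2 hhGgTt=4 hhGgtt=2 hhggTT=2 hhggTt=4 hhggtt=2
H_ G_ T_ hits 18/64; gcd=2; 18÷2/64÷2 = 9/32

P(H_ G_ T_) = 9/32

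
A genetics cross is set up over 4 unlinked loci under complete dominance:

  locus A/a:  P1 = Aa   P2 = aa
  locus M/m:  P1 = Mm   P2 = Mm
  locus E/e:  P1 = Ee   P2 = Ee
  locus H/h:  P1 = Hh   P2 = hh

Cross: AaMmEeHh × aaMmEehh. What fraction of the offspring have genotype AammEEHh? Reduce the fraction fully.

AaMmEeHh gametes: AMEH×1, AMEh×1, AMeH×1, AMeh×1, AmEH×1, AmEh×1, AmeH×1, Ameh×1, aMEH×1, aMEh×1, aMeH×1, aMeh×1, amEH×1, amEh×1, ameH×1, ameh×1
aaMmEehh gametes: aMEh×4, aMeh×4, amEh×4, ameh×4
AaMmEeHh×aaMmEehh grid (16·16=256): AaMMEEHh=4 AaMMEEhh=4 AaMMEeHh=8 AaMMEehh=8 AaMMeeHh=4 AaMMeehh=4 AaMmEEHh=8 AaMmEEhh=8 AaMmEeHh=16 AaMmEehh=16 AaMmeeHh=8 AaMmeehh=8 AammEEHh=4 AammEEhh=4 AammEeHh=8 AammEehh=8 AammeeHh=4 Aammeehh=4 aaMMEEHh=4 aaMMEEhh=4 aaMMEeHh=8 aaMMEehh=8 aaMMeeHh=4 aaMMeehh=4 aaMmEEHh=8 aaMmEEhh=8 aaMmEeHh=16 aaMmEehh=16 aaMmeeHh=8 aaMmeehh=8 aammEEHh=4 aammEEhh=4 aammEeHh=8 aammEehh=8 aammeeHh=4 aammeehh=4
AammEEHh hits 4/256; gcd=4; 4÷4/256÷4 = 1/64

P(AammEEHh) = 1/64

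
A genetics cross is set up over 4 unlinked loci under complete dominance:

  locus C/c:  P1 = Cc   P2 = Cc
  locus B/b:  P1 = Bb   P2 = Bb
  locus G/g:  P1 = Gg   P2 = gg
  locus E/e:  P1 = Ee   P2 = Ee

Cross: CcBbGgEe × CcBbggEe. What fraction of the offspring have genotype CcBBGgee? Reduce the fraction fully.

CcBbGgEe gametes: CBGE×1, CBGe×1, CBgE×1, CBge×1, CbGE×1, CbGe×1, CbgE×1, Cbge×1, cBGE×1, cBGe×1, cBgE×1, cBge×1, cbGE×1, cbGe×1, cbgE×1, cbge×1
CcBbggEe gametes: CBgE×2, CBge×2, CbgE×2, Cbge×2, cBgE×2, cBge×2, cbgE×2, cbge×2
CcBbGgEe×CcBbggEe grid (16·16=256): CCBBGgEE=2 CCBBGgEe=4 CCBBGgee=2 CCBBggEE=2 CCBBggEe=4 CCBBggee=2 CCBbGgEE=4 CCBbGgEe=8 CCBbGgee=4 CCBbggEE=4 CCBbggEe=8 CCBbggee=4 CCbbGgEE=2 CCbbGgEe=4 CCbbGgee=2 CCbbggEE=2 CCbbggEe=4 CCbbggee=2 CcBBGgEE=4 CcBBGgEe=8 CcBBGgee=4 CcBBggEE=4 CcBBggEe=8 CcBBggee=4 CcBbGgEE=8 CcBbGgEe=16 CcBbGgee=8 CcBbggEE=8 CcBbggEe=16 CcBbggee=8 CcbbGgEE=4 CcbbGgEe=8 CcbbGgee=4 CcbbggEE=4 CcbbggEe=8 Ccbbggee=4 ccBBGgEE=2 ccBBGgEe=4 ccBBGgee=2 ccBBggEE=2 ccBBggEe=4 ccBBggee=2 ccBbGgEE=4 ccBbGgEe=8 ccBbGgee=4 ccBbggEE=4 ccBbggEe=8 ccBbggee=4 ccbbGgEE=2 ccbbGgEe=4 ccbbGgee=2 ccbbggEE=2 ccbbggEe=4 ccbbggee=2
CcBBGgee hits 4/256; gcd=4; 4÷4/256÷4 = 1/64

P(CcBBGgee) = 1/64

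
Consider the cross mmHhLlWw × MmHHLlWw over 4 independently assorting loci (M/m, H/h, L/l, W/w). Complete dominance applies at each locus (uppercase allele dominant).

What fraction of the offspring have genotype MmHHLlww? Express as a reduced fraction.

mmHhLlWw gametes: mHLW×2, mHLw×2, mHlW×2, mHlw×2, mhLW×2, mhLw×2, mhlW×2, mhlw×2
MmHHLlWw gametes: MHLW×2, MHLw×2, MHlW×2, MHlw×2, mHLW×2, mHLw×2, mHlW×2, mHlw×2
mmHhLlWw×MmHHLlWw grid (16·16=256): MmHHLLWW=4 MmHHLLWw=8 MmHHLLww=4 MmHHLlWW=8 MmHHLlWw=16 MmHHLlww=8 MmHHllWW=4 MmHHllWw=8 MmHHllww=4 MmHhLLWW=4 MmHhLLWw=8 MmHhLLww=4 MmHhLlWW=8 MmHhLlWw=16 MmHhLlww=8 MmHhllWW=4 MmHhllWw=8 MmHhllww=4 mmHHLLWW=4 mmHHLLWw=8 mmHHLLww=4 mmHHLlWW=8 mmHHLlWw=16 mmHHLlww=8 mmHHllWW=4 mmHHllWw=8 mmHHllww=4 mmHhLLWW=4 mmHhLLWw=8 mmHhLLww=4 mmHhLlWW=8 mmHhLlWw=16 mmHhLlww=8 mmHhllWW=4 mmHhllWw=8 mmHhllww=4
MmHHLlww hits 8/256; gcd=8; 8÷8/256÷8 = 1/32

P(MmHHLlww) = 1/32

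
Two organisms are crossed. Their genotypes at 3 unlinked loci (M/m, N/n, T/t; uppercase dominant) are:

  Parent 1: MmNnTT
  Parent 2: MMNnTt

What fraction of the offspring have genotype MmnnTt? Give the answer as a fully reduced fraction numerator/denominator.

P(MmnnTt) = 1/16

MmNnTT gametes: MNT×2, MnT×2, mNT×2, mnT×2
MMNnTt gametes: MNT×2, MNt×2, MnT×2, Mnt×2
MmNnTT×MMNnTt grid (8·8=64): MMNNTT=4 MMNNTt=4 MMNnTT=8 MMNnTt=8 MMnnTT=4 MMnnTt=4 MmNNTT=4 MmNNTt=4 MmNnTT=8 MmNnTt=8 MmnnTT=4 MmnnTt=4
MmnnTt hits 4/64; gcd=4; 4÷4/64÷4 = 1/16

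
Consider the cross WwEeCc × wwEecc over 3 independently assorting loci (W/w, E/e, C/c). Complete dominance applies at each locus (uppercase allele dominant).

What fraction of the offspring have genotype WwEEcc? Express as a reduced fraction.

P(WwEEcc) = 1/16

WwEeCc gametes: WEC×1, WEc×1, WeC×1, Wec×1, wEC×1, wEc×1, weC×1, wec×1
wwEecc gametes: wEc×4, wec×4
WwEeCc×wwEecc grid (8·8=64): WwEECc=4 WwEEcc=4 WwEeCc=8 WwEecc=8 WweeCc=4 Wweecc=4 wwEECc=4 wwEEcc=4 wwEeCc=8 wwEecc=8 wweeCc=4 wweecc=4
WwEEcc hits 4/64; gcd=4; 4÷4/64÷4 = 1/16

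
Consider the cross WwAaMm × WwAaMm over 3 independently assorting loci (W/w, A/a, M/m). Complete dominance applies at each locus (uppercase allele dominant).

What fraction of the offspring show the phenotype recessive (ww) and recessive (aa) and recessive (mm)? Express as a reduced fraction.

WwAaMm gametes: WAM×1, WAm×1, WaM×1, Wam×1, wAM×1, wAm×1, waM×1, wam×1
WwAaMm gametes: WAM×1, WAm×1, WaM×1, Wam×1, wAM×1, wAm×1, waM×1, wam×1
WwAaMm×WwAaMm grid (8·8=64): WWAAMM=1 WWAAMm=2 WWAAmm=1 WWAaMM=2 WWAaMm=4 WWAamm=2 WWaaMM=1 WWaaMm=2 WWaamm=1 WwAAMM=2 WwAAMm=4 WwAAmm=2 WwAaMM=4 WwAaMm=8 WwAamm=4 WwaaMM=2 WwaaMm=4 Wwaamm=2 wwAAMM=1 wwAAMm=2 wwAAmm=1 wwAaMM=2 wwAaMm=4 wwAamm=2 wwaaMM=1 wwaaMm=2 wwaamm=1
ww aa mm hits 1/64; gcd=1; 1÷1/64÷1 = 1/64

P(ww aa mm) = 1/64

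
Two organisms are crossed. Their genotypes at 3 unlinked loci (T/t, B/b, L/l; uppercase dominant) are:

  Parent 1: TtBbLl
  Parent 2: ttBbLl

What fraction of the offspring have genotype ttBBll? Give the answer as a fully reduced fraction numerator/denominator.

TtBbLl gametes: TBL×1, TBl×1, TbL×1, Tbl×1, tBL×1, tBl×1, tbL×1, tbl×1
ttBbLl gametes: tBL×2, tBl×2, tbL×2, tbl×2
TtBbLl×ttBbLl grid (8·8=64): TtBBLL=2 TtBBLl=4 TtBBll=2 TtBbLL=4 TtBbLl=8 TtBbll=4 TtbbLL=2 TtbbLl=4 Ttbbll=2 ttBBLL=2 ttBBLl=4 ttBBll=2 ttBbLL=4 ttBbLl=8 ttBbll=4 ttbbLL=2 ttbbLl=4 ttbbll=2
ttBBll hits 2/64; gcd=2; 2÷2/64÷2 = 1/32

P(ttBBll) = 1/32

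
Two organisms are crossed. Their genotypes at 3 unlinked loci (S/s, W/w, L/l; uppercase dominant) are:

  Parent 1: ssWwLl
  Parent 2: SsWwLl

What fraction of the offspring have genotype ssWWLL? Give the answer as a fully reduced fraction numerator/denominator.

ssWwLl gametes: sWL×2, sWl×2, swL×2, swl×2
SsWwLl gametes: SWL×1, SWl×1, SwL×1, Swl×1, sWL×1, sWl×1, swL×1, swl×1
ssWwLl×SsWwLl grid (8·8=64): SsWWLL=2 SsWWLl=4 SsWWll=2 SsWwLL=4 SsWwLl=8 SsWwll=4 SswwLL=2 SswwLl=4 Sswwll=2 ssWWLL=2 ssWWLl=4 ssWWll=2 ssWwLL=4 ssWwLl=8 ssWwll=4 sswwLL=2 sswwLl=4 sswwll=2
ssWWLL hits 2/64; gcd=2; 2÷2/64÷2 = 1/32

P(ssWWLL) = 1/32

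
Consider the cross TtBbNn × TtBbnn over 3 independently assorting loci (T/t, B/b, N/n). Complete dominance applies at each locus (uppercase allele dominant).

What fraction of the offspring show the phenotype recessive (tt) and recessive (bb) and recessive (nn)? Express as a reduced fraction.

TtBbNn gametes: TBN×1, TBn×1, TbN×1, Tbn×1, tBN×1, tBn×1, tbN×1, tbn×1
TtBbnn gametes: TBn×2, Tbn×2, tBn×2, tbn×2
TtBbNn×TtBbnn grid (8·8=64): TTBBNn=2 TTBBnn=2 TTBbNn=4 TTBbnn=4 TTbbNn=2 TTbbnn=2 TtBBNn=4 TtBBnn=4 TtBbNn=8 TtBbnn=8 TtbbNn=4 Ttbbnn=4 ttBBNn=2 ttBBnn=2 ttBbNn=4 ttBbnn=4 ttbbNn=2 ttbbnn=2
tt bb nn hits 2/64; gcd=2; 2÷2/64÷2 = 1/32

P(tt bb nn) = 1/32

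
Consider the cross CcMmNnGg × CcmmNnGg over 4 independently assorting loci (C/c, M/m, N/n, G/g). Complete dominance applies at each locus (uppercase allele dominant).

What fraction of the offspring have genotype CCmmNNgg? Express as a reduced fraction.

CcMmNnGg gametes: CMNG×1, CMNg×1, CMnG×1, CMng×1, CmNG×1, CmNg×1, CmnG×1, Cmng×1, cMNG×1, cMNg×1, cMnG×1, cMng×1, cmNG×1, cmNg×1, cmnG×1, cmng×1
CcmmNnGg gametes: CmNG×2, CmNg×2, CmnG×2, Cmng×2, cmNG×2, cmNg×2, cmnG×2, cmng×2
CcMmNnGg×CcmmNnGg grid (16·16=256): CCMmNNGG=2 CCMmNNGg=4 CCMmNNgg=2 CCMmNnGG=4 CCMmNnGg=8 CCMmNngg=4 CCMmnnGG=2 CCMmnnGg=4 CCMmnngg=2 CCmmNNGG=2 CCmmNNGg=4 CCmmNNgg=2 CCmmNnGG=4 CCmmNnGg=8 CCmmNngg=4 CCmmnnGG=2 CCmmnnGg=4 CCmmnngg=2 CcMmNNGG=4 CcMmNNGg=8 CcMmNNgg=4 CcMmNnGG=8 CcMmNnGg=16 CcMmNngg=8 CcMmnnGG=4 CcMmnnGg=8 CcMmnngg=4 CcmmNNGG=4 CcmmNNGg=8 CcmmNNgg=4 CcmmNnGG=8 CcmmNnGg=16 CcmmNngg=8 CcmmnnGG=4 CcmmnnGg=8 Ccmmnngg=4 ccMmNNGG=2 ccMmNNGg=4 ccMmNNgg=2 ccMmNnGG=4 ccMmNnGg=8 ccMmNngg=4 ccMmnnGG=2 ccMmnnGg=4 ccMmnngg=2 ccmmNNGG=2 ccmmNNGg=4 ccmmNNgg=2 ccmmNnGG=4 ccmmNnGg=8 ccmmNngg=4 ccmmnnGG=2 ccmmnnGg=4 ccmmnngg=2
CCmmNNgg hits 2/256; gcd=2; 2÷2/256÷2 = 1/128

P(CCmmNNgg) = 1/128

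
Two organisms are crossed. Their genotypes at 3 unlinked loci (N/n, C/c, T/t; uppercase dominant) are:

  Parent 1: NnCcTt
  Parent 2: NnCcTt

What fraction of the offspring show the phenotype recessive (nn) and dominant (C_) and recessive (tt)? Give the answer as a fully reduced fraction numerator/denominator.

P(nn C_ tt) = 3/64

NnCcTt gametes: NCT×1, NCt×1, NcT×1, Nct×1, nCT×1, nCt×1, ncT×1, nct×1
NnCcTt gametes: NCT×1, NCt×1, NcT×1, Nct×1, nCT×1, nCt×1, ncT×1, nct×1
NnCcTt×NnCcTt grid (8·8=64): NNCCTT=1 NNCCTt=2 NNCCtt=1 NNCcTT=2 NNCcTt=4 NNCctt=2 NNccTT=1 NNccTt=2 NNcctt=1 NnCCTT=2 NnCCTt=4 NnCCtt=2 NnCcTT=4 NnCcTt=8 NnCctt=4 NnccTT=2 NnccTt=4 Nncctt=2 nnCCTT=1 nnCCTt=2 nnCCtt=1 nnCcTT=2 nnCcTt=4 nnCctt=2 nnccTT=1 nnccTt=2 nncctt=1
nn C_ tt hits 3/64; gcd=1; 3÷1/64÷1 = 3/64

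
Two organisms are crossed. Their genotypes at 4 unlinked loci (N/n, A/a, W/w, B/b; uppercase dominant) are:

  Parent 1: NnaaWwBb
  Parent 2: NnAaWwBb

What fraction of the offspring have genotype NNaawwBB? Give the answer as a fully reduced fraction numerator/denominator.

NnaaWwBb gametes: NaWB×2, NaWb×2, NawB×2, Nawb×2, naWB×2, naWb×2, nawB×2, nawb×2
NnAaWwBb gametes: NAWB×1, NAWb×1, NAwB×1, NAwb×1, NaWB×1, NaWb×1, NawB×1, Nawb×1, nAWB×1, nAWb×1, nAwB×1, nAwb×1, naWB×1, naWb×1, nawB×1, nawb×1
NnaaWwBb×NnAaWwBb grid (16·16=256): NNAaWWBB=2 NNAaWWBb=4 NNAaWWbb=2 NNAaWwBB=4 NNAaWwBb=8 NNAaWwbb=4 NNAawwBB=2 NNAawwBb=4 NNAawwbb=2 NNaaWWBB=2 NNaaWWBb=4 NNaaWWbb=2 NNaaWwBB=4 NNaaWwBb=8 NNaaWwbb=4 NNaawwBB=2 NNaawwBb=4 NNaawwbb=2 NnAaWWBB=4 NnAaWWBb=8 NnAaWWbb=4 NnAaWwBB=8 NnAaWwBb=16 NnAaWwbb=8 NnAawwBB=4 NnAawwBb=8 NnAawwbb=4 NnaaWWBB=4 NnaaWWBb=8 NnaaWWbb=4 NnaaWwBB=8 NnaaWwBb=16 NnaaWwbb=8 NnaawwBB=4 NnaawwBb=8 Nnaawwbb=4 nnAaWWBB=2 nnAaWWBb=4 nnAaWWbb=2 nnAaWwBB=4 nnAaWwBb=8 nnAaWwbb=4 nnAawwBB=2 nnAawwBb=4 nnAawwbb=2 nnaaWWBB=2 nnaaWWBb=4 nnaaWWbb=2 nnaaWwBB=4 nnaaWwBb=8 nnaaWwbb=4 nnaawwBB=2 nnaawwBb=4 nnaawwbb=2
NNaawwBB hits 2/256; gcd=2; 2÷2/256÷2 = 1/128

P(NNaawwBB) = 1/128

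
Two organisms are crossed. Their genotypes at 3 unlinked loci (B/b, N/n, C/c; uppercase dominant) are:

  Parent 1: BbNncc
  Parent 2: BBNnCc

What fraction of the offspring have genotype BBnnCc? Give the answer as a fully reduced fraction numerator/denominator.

P(BBnnCc) = 1/16

BbNncc gametes: BNc×2, Bnc×2, bNc×2, bnc×2
BBNnCc gametes: BNC×2, BNc×2, BnC×2, Bnc×2
BbNncc×BBNnCc grid (8·8=64): BBNNCc=4 BBNNcc=4 BBNnCc=8 BBNncc=8 BBnnCc=4 BBnncc=4 BbNNCc=4 BbNNcc=4 BbNnCc=8 BbNncc=8 BbnnCc=4 Bbnncc=4
BBnnCc hits 4/64; gcd=4; 4÷4/64÷4 = 1/16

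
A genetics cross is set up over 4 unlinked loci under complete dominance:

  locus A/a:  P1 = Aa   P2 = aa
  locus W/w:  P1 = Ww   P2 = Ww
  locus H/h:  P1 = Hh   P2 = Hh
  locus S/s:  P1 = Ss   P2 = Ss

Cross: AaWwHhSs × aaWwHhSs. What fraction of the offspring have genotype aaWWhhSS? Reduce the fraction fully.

AaWwHhSs gametes: AWHS×1, AWHs×1, AWhS×1, AWhs×1, AwHS×1, AwHs×1, AwhS×1, Awhs×1, aWHS×1, aWHs×1, aWhS×1, aWhs×1, awHS×1, awHs×1, awhS×1, awhs×1
aaWwHhSs gametes: aWHS×2, aWHs×2, aWhS×2, aWhs×2, awHS×2, awHs×2, awhS×2, awhs×2
AaWwHhSs×aaWwHhSs grid (16·16=256): AaWWHHSS=2 AaWWHHSs=4 AaWWHHss=2 AaWWHhSS=4 AaWWHhSs=8 AaWWHhss=4 AaWWhhSS=2 AaWWhhSs=4 AaWWhhss=2 AaWwHHSS=4 AaWwHHSs=8 AaWwHHss=4 AaWwHhSS=8 AaWwHhSs=16 AaWwHhss=8 AaWwhhSS=4 AaWwhhSs=8 AaWwhhss=4 AawwHHSS=2 AawwHHSs=4 AawwHHss=2 AawwHhSS=4 AawwHhSs=8 AawwHhss=4 AawwhhSS=2 AawwhhSs=4 Aawwhhss=2 aaWWHHSS=2 aaWWHHSs=4 aaWWHHss=2 aaWWHhSS=4 aaWWHhSs=8 aaWWHhss=4 aaWWhhSS=2 aaWWhhSs=4 aaWWhhss=2 aaWwHHSS=4 aaWwHHSs=8 aaWwHHss=4 aaWwHhSS=8 aaWwHhSs=16 aaWwHhss=8 aaWwhhSS=4 aaWwhhSs=8 aaWwhhss=4 aawwHHSS=2 aawwHHSs=4 aawwHHss=2 aawwHhSS=4 aawwHhSs=8 aawwHhss=4 aawwhhSS=2 aawwhhSs=4 aawwhhss=2
aaWWhhSS hits 2/256; gcd=2; 2÷2/256÷2 = 1/128

P(aaWWhhSS) = 1/128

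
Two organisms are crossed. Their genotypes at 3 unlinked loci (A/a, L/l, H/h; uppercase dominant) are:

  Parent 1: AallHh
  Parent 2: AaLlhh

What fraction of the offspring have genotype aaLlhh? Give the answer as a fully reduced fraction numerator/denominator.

P(aaLlhh) = 1/16

AallHh gametes: AlH×2, Alh×2, alH×2, alh×2
AaLlhh gametes: ALh×2, Alh×2, aLh×2, alh×2
AallHh×AaLlhh grid (8·8=64): AALlHh=4 AALlhh=4 AAllHh=4 AAllhh=4 AaLlHh=8 AaLlhh=8 AallHh=8 Aallhh=8 aaLlHh=4 aaLlhh=4 aallHh=4 aallhh=4
aaLlhh hits 4/64; gcd=4; 4÷4/64÷4 = 1/16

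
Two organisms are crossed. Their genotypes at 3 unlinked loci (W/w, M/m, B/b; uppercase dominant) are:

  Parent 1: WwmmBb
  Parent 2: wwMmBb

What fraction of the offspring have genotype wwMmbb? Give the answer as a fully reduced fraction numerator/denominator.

P(wwMmbb) = 1/16

WwmmBb gametes: WmB×2, Wmb×2, wmB×2, wmb×2
wwMmBb gametes: wMB×2, wMb×2, wmB×2, wmb×2
WwmmBb×wwMmBb grid (8·8=64): WwMmBB=4 WwMmBb=8 WwMmbb=4 WwmmBB=4 WwmmBb=8 Wwmmbb=4 wwMmBB=4 wwMmBb=8 wwMmbb=4 wwmmBB=4 wwmmBb=8 wwmmbb=4
wwMmbb hits 4/64; gcd=4; 4÷4/64÷4 = 1/16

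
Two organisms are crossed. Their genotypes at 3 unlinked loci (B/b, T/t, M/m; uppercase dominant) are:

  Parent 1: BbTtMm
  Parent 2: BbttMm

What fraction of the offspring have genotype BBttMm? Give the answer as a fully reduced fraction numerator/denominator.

BbTtMm gametes: BTM×1, BTm×1, BtM×1, Btm×1, bTM×1, bTm×1, btM×1, btm×1
BbttMm gametes: BtM×2, Btm×2, btM×2, btm×2
BbTtMm×BbttMm grid (8·8=64): BBTtMM=2 BBTtMm=4 BBTtmm=2 BBttMM=2 BBttMm=4 BBttmm=2 BbTtMM=4 BbTtMm=8 BbTtmm=4 BbttMM=4 BbttMm=8 Bbttmm=4 bbTtMM=2 bbTtMm=4 bbTtmm=2 bbttMM=2 bbttMm=4 bbttmm=2
BBttMm hits 4/64; gcd=4; 4÷4/64÷4 = 1/16

P(BBttMm) = 1/16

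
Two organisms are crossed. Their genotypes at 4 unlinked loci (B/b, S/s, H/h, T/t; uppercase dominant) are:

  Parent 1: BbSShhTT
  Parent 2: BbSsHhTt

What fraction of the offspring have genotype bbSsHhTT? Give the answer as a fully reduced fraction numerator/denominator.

P(bbSsHhTT) = 1/32

BbSShhTT gametes: BShT×8, bShT×8
BbSsHhTt gametes: BSHT×1, BSHt×1, BShT×1, BSht×1, BsHT×1, BsHt×1, BshT×1, Bsht×1, bSHT×1, bSHt×1, bShT×1, bSht×1, bsHT×1, bsHt×1, bshT×1, bsht×1
BbSShhTT×BbSsHhTt grid (16·16=256): BBSSHhTT=8 BBSSHhTt=8 BBSShhTT=8 BBSShhTt=8 BBSsHhTT=8 BBSsHhTt=8 BBSshhTT=8 BBSshhTt=8 BbSSHhTT=16 BbSSHhTt=16 BbSShhTT=16 BbSShhTt=16 BbSsHhTT=16 BbSsHhTt=16 BbSshhTT=16 BbSshhTt=16 bbSSHhTT=8 bbSSHhTt=8 bbSShhTT=8 bbSShhTt=8 bbSsHhTT=8 bbSsHhTt=8 bbSshhTT=8 bbSshhTt=8
bbSsHhTT hits 8/256; gcd=8; 8÷8/256÷8 = 1/32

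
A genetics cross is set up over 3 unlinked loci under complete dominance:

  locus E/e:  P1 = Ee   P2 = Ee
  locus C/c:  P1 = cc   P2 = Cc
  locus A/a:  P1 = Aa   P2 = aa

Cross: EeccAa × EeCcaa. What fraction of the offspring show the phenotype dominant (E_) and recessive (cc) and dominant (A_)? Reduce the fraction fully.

P(E_ cc A_) = 3/16

EeccAa gametes: EcA×2, Eca×2, ecA×2, eca×2
EeCcaa gametes: ECa×2, Eca×2, eCa×2, eca×2
EeccAa×EeCcaa grid (8·8=64): EECcAa=4 EECcaa=4 EEccAa=4 EEccaa=4 EeCcAa=8 EeCcaa=8 EeccAa=8 Eeccaa=8 eeCcAa=4 eeCcaa=4 eeccAa=4 eeccaa=4
E_ cc A_ hits 12/64; gcd=4; 12÷4/64÷4 = 3/16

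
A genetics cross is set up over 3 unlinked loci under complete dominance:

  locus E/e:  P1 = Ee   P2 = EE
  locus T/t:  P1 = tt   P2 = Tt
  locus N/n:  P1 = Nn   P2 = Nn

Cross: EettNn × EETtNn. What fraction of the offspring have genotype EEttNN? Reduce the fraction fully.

P(EEttNN) = 1/16

EettNn gametes: EtN×2, Etn×2, etN×2, etn×2
EETtNn gametes: ETN×2, ETn×2, EtN×2, Etn×2
EettNn×EETtNn grid (8·8=64): EETtNN=4 EETtNn=8 EETtnn=4 EEttNN=4 EEttNn=8 EEttnn=4 EeTtNN=4 EeTtNn=8 EeTtnn=4 EettNN=4 EettNn=8 Eettnn=4
EEttNN hits 4/64; gcd=4; 4÷4/64÷4 = 1/16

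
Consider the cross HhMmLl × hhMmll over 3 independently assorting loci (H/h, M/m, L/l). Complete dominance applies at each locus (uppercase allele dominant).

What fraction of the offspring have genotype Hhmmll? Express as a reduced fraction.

HhMmLl gametes: HML×1, HMl×1, HmL×1, Hml×1, hML×1, hMl×1, hmL×1, hml×1
hhMmll gametes: hMl×4, hml×4
HhMmLl×hhMmll grid (8·8=64): HhMMLl=4 HhMMll=4 HhMmLl=8 HhMmll=8 HhmmLl=4 Hhmmll=4 hhMMLl=4 hhMMll=4 hhMmLl=8 hhMmll=8 hhmmLl=4 hhmmll=4
Hhmmll hits 4/64; gcd=4; 4÷4/64÷4 = 1/16

P(Hhmmll) = 1/16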